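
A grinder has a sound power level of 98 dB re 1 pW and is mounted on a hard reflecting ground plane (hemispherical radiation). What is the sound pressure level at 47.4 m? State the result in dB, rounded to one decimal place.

The power spreads over a hemisphere of area 2π·r², so L_p = L_w − 10·log₁₀(2π·r²).
2π·r² = 1.412e+04 m², 10·log₁₀ of that is 41.497 dB.
L_p = 98 − 41.497 = 56.50 dB.

56.5 dB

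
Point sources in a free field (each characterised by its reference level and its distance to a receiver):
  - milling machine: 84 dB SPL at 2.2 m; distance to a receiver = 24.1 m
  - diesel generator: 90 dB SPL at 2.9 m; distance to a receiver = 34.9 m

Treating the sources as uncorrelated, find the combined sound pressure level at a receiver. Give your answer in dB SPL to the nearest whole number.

First find each source's level at the receiver (point-source: −20·log₁₀(r/r_ref)), then combine on an intensity basis.
milling machine: 84 − 20·log₁₀(24.1/2.2) = 84 − 20.79 = 63.21 dB SPL.
diesel generator: 90 − 20·log₁₀(34.9/2.9) = 90 − 21.61 = 68.39 dB SPL.
Σ 10^(L/10) = 8.998e+06 → L_total = 10·log₁₀(8.998e+06) = 69.54 dB SPL.

70 dB SPL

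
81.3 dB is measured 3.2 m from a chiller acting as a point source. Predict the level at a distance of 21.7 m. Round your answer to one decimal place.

64.7 dB

For a point source, L₂ = L₁ − 20·log₁₀(r₂/r₁).
L₂ = 81.3 − 20·log₁₀(21.7/3.2) = 81.3 − 16.626 = 64.67 dB.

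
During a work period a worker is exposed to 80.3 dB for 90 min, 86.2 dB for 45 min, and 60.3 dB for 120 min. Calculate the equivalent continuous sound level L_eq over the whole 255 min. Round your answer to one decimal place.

L_eq = 10·log₁₀[(1/T)·Σ tᵢ·10^(Lᵢ/10)] with T = 255 min.
Σ tᵢ·10^(Lᵢ/10) = 90·10^(80.3/10) + 45·10^(86.2/10) + 120·10^(60.3/10) = 2.853e+10.
L_eq = 10·log₁₀(2.853e+10/255) = 80.49 dB.

80.5 dB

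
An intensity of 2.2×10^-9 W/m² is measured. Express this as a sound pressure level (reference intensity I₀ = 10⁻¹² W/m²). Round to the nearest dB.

33 dB

I/I₀ = 2.2×10^-9/10⁻¹² = 2.2×10^3, and L = 10·log₁₀(I/I₀).
L = 10·(0.3424 + 3) = 33.42 dB.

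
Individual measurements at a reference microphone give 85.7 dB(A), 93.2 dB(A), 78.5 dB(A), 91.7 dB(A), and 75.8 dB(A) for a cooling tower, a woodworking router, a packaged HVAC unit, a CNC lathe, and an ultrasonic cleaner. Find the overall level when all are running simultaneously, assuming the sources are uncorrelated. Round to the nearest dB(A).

For uncorrelated sources the intensities add, so convert each level to linear form, sum, and take 10·log₁₀ of the total.
Σ 10^(L/10) = 10^(85.7/10) + 10^(93.2/10) + 10^(78.5/10) + 10^(91.7/10) + 10^(75.8/10) = 4.049e+09.
L_total = 10·log₁₀(4.049e+09) = 96.07 dB(A).

96 dB(A)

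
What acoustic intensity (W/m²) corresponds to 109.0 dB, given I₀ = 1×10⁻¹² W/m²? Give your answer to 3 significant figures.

0.0794 W/m²

I = I₀·10^(L/10) = 10⁻¹² × 10^(109.0/10) = 10^(-1.100).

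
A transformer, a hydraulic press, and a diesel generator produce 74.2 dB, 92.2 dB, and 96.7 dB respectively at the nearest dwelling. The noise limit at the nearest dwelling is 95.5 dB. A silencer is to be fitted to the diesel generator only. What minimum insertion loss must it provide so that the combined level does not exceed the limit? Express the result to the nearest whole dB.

Everything except the diesel generator sums to 10^(74.2/10) + 10^(92.2/10) = 1.686e+09 in linear terms, 92.27 dB.
The limit corresponds to 10^(95.5/10) = 3.548e+09; subtracting the fixed part leaves 1.862e+09 for the diesel generator, i.e. 92.70 dB.
So the diesel generator must be reduced from 96.7 to 92.70 dB: IL = 4.00 dB.

4 dB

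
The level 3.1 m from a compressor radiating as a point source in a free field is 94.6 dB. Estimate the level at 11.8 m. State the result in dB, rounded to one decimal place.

83.0 dB

For a point source, L₂ = L₁ − 20·log₁₀(r₂/r₁).
L₂ = 94.6 − 20·log₁₀(11.8/3.1) = 94.6 − 11.610 = 82.99 dB.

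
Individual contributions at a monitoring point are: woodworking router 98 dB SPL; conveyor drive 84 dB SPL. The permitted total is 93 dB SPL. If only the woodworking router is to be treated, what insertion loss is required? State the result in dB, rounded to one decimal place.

Everything except the woodworking router sums to 10^(84/10) = 2.512e+08 in linear terms, 84.00 dB SPL.
To meet 93 dB SPL overall, the treated woodworking router may contribute at most 10^(93/10) − 2.512e+08 = 1.744e+09, i.e. 92.42 dB SPL.
So the woodworking router must be reduced from 98 to 92.42 dB SPL: IL = 5.58 dB.

5.6 dB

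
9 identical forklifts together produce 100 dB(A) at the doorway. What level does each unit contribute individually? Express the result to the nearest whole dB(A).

90 dB(A)

9 equal contributions raise the level by 10·log₁₀ 9 = 9.542 dB, so each unit alone gives 100 − 9.542.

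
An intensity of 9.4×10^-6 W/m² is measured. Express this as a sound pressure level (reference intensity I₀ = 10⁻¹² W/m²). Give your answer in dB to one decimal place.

69.7 dB

L = 10·log₁₀(I/I₀) = 10·log₁₀(9.4×10^-6/10⁻¹²) = 10·log₁₀(9.4×10^6).
L = 10·(0.9731 + 6) = 69.73 dB.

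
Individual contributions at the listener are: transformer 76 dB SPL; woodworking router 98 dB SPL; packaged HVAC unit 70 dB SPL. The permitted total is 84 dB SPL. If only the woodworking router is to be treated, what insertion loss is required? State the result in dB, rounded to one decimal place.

Fixed contribution from the other sources: Σ 10^(L/10) = 10^(76/10) + 10^(70/10) = 4.981e+07 (76.97 dB SPL).
The limit corresponds to 10^(84/10) = 2.512e+08; subtracting the fixed part leaves 2.014e+08 for the woodworking router, i.e. 83.04 dB SPL.
Required insertion loss = 98 − 83.04 = 14.96 dB.

15.0 dB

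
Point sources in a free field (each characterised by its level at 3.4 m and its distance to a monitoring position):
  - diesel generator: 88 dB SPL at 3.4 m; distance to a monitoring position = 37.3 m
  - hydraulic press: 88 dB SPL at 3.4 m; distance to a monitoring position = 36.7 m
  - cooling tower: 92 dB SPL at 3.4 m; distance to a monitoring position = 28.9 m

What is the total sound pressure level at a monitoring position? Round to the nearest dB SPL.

75 dB SPL

Propagate each source to the receiver with L = L_ref − 20·log₁₀(r/r_ref), then add intensities.
diesel generator: 88 − 20·log₁₀(37.3/3.4) = 88 − 20.80 = 67.20 dB SPL.
hydraulic press: 88 − 20·log₁₀(36.7/3.4) = 88 − 20.66 = 67.34 dB SPL.
cooling tower: 92 − 20·log₁₀(28.9/3.4) = 92 − 18.59 = 73.41 dB SPL.
Σ 10^(L/10) = 3.259e+07 → L_total = 10·log₁₀(3.259e+07) = 75.13 dB SPL.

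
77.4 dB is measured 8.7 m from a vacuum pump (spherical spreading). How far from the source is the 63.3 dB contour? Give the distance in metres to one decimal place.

The 14.1 dB drop corresponds to a distance ratio of 10^(14.1/20) for a point source.
r₂ = 8.7·10^((77.4−63.3)/20) = 8.7·10^(14.1/20) = 44.11 m.

44.1 m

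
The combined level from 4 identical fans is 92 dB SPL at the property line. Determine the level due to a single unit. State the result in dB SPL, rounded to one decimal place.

86.0 dB SPL

4 equal contributions raise the level by 10·log₁₀ 4 = 6.021 dB, so each unit alone gives 92 − 6.021.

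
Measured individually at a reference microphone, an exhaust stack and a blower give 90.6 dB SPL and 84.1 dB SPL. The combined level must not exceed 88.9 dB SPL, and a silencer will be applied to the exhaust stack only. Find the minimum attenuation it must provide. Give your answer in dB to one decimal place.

3.4 dB

Everything except the exhaust stack sums to 10^(84.1/10) = 2.570e+08 in linear terms, 84.10 dB SPL.
To meet 88.9 dB SPL overall, the treated exhaust stack may contribute at most 10^(88.9/10) − 2.570e+08 = 5.192e+08, i.e. 87.15 dB SPL.
Required insertion loss = 90.6 − 87.15 = 3.45 dB.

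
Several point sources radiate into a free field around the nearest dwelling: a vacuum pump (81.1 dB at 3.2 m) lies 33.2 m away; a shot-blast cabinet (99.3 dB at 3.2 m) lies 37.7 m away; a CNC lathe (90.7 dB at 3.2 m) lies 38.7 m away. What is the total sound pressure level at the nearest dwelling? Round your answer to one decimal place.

78.5 dB

First find each source's level at the receiver (point-source: −20·log₁₀(r/r_ref)), then combine on an intensity basis.
vacuum pump: 81.1 − 20·log₁₀(33.2/3.2) = 81.1 − 20.32 = 60.78 dB.
shot-blast cabinet: 99.3 − 20·log₁₀(37.7/3.2) = 99.3 − 21.42 = 77.88 dB.
CNC lathe: 90.7 − 20·log₁₀(38.7/3.2) = 90.7 − 21.65 = 69.05 dB.
Σ 10^(L/10) = 7.055e+07 → L_total = 10·log₁₀(7.055e+07) = 78.49 dB.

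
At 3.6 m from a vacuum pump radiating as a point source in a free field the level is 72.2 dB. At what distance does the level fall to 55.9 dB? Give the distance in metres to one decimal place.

23.5 m

Point-source spreading drops the level by 20·log₁₀(r₂/r₁); inverting, r₂/r₁ = 10^(ΔL/20).
r₂ = 3.6·10^((72.2−55.9)/20) = 3.6·10^(16.3/20) = 23.51 m.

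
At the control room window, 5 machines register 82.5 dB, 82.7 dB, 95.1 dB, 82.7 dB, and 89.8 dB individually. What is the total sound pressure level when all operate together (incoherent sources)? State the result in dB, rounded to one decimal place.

96.8 dB

For uncorrelated sources the intensities add, so convert each level to linear form, sum, and take 10·log₁₀ of the total.
Σ 10^(L/10) = 10^(82.5/10) + 10^(82.7/10) + 10^(95.1/10) + 10^(82.7/10) + 10^(89.8/10) = 4.741e+09.
L_total = 10·log₁₀(4.741e+09) = 96.76 dB.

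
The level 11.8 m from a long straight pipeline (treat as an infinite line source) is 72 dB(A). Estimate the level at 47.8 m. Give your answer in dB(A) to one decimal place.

Cylindrical spreading from a line source gives a 10·log₁₀(r₂/r₁) drop.
L₂ = 72 − 10·log₁₀(47.8/11.8) = 72 − 6.075 = 65.92 dB(A).

65.9 dB(A)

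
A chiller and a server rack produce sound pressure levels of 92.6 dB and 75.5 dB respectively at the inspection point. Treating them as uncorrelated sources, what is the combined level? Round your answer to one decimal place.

92.7 dB

Incoherent sources combine by intensity addition: L_total = 10·log₁₀(Σ 10^(L_i/10)).
Σ 10^(L/10) = 10^(92.6/10) + 10^(75.5/10) = 1.855e+09.
L_total = 10·log₁₀(1.855e+09) = 92.68 dB.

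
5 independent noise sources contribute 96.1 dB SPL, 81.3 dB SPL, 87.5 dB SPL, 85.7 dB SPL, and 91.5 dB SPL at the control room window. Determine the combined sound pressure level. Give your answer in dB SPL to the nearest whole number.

Incoherent sources combine by intensity addition: L_total = 10·log₁₀(Σ 10^(L_i/10)).
Σ 10^(L/10) = 10^(96.1/10) + 10^(81.3/10) + 10^(87.5/10) + 10^(85.7/10) + 10^(91.5/10) = 6.555e+09.
L_total = 10·log₁₀(6.555e+09) = 98.17 dB SPL.

98 dB SPL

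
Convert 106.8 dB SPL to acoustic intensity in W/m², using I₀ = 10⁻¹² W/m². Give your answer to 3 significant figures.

L = 10·log₁₀(I/I₀) ⇒ I = I₀·10^(L/10) = 10⁻¹² × 10^10.68.

0.0479 W/m²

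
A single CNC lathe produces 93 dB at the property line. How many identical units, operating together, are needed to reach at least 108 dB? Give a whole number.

Need L₁ + 10·log₁₀ N ≥ 108, i.e. log₁₀ N ≥ 1.50.
N ≥ 10^(15.0/10) = 31.623, so N = 32.

32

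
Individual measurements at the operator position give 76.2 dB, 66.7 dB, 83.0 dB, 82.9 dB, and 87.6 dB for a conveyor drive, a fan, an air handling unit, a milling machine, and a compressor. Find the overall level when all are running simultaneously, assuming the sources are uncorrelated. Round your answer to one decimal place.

90.1 dB

For uncorrelated sources the intensities add, so convert each level to linear form, sum, and take 10·log₁₀ of the total.
Σ 10^(L/10) = 10^(76.2/10) + 10^(66.7/10) + 10^(83.0/10) + 10^(82.9/10) + 10^(87.6/10) = 1.016e+09.
L_total = 10·log₁₀(1.016e+09) = 90.07 dB.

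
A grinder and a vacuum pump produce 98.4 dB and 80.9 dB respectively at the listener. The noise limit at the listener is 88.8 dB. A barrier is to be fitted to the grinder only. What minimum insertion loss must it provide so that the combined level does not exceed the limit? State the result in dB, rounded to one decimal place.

Everything except the grinder sums to 10^(80.9/10) = 1.230e+08 in linear terms, 80.90 dB.
To meet 88.8 dB overall, the treated grinder may contribute at most 10^(88.8/10) − 1.230e+08 = 6.356e+08, i.e. 88.03 dB.
So the grinder must be reduced from 98.4 to 88.03 dB: IL = 10.37 dB.

10.4 dB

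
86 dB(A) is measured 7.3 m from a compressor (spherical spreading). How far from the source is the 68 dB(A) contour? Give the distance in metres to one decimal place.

58.0 m

The 18.0 dB drop corresponds to a distance ratio of 10^(18.0/20) for a point source.
r₂ = 7.3·10^((86−68)/20) = 7.3·10^(18.0/20) = 57.99 m.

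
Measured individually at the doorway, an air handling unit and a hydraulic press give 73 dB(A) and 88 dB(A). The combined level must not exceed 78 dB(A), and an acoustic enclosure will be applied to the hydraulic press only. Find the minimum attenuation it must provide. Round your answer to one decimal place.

Fixed contribution from the other source: Σ 10^(L/10) = 10^(73/10) = 1.995e+07 (73.00 dB(A)).
The limit corresponds to 10^(78/10) = 6.310e+07; subtracting the fixed part leaves 4.314e+07 for the hydraulic press, i.e. 76.35 dB(A).
Required insertion loss = 88 − 76.35 = 11.65 dB.

11.7 dB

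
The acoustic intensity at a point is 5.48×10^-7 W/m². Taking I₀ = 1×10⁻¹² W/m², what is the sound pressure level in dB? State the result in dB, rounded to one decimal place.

57.4 dB

I/I₀ = 5.48×10^-7/10⁻¹² = 5.48×10^5, and L = 10·log₁₀(I/I₀).
L = 10·(0.7388 + 5) = 57.39 dB.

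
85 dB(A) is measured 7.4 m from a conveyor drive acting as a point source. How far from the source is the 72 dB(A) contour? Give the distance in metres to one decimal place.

33.1 m

For a point source L₁ − L₂ = 20·log₁₀(r₂/r₁), so r₂ = r₁·10^((L₁−L₂)/20).
r₂ = 7.4·10^((85−72)/20) = 7.4·10^(13.0/20) = 33.05 m.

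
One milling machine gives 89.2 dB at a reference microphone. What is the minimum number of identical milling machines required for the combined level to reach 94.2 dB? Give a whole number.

4

Need L₁ + 10·log₁₀ N ≥ 94.2, i.e. log₁₀ N ≥ 0.50.
N ≥ 10^(5.0/10) = 3.162, so N = 4.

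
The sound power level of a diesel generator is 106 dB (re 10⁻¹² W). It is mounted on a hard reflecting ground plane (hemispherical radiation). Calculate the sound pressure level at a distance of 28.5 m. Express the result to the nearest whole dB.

69 dB

Free-field hemispherical radiation: L_p = L_w − 10·log₁₀(2π·r²), r = 28.5 m.
2π·r² = 5104 m², 10·log₁₀ of that is 37.079 dB.
L_p = 106 − 37.079 = 68.92 dB.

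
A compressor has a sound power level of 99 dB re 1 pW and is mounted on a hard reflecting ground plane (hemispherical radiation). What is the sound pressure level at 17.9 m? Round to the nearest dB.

L_p = L_w − 10·log₁₀(2π·r²) with r = 17.9 m.
2π·r² = 2013 m², 10·log₁₀ of that is 33.039 dB.
L_p = 99 − 33.039 = 65.96 dB.

66 dB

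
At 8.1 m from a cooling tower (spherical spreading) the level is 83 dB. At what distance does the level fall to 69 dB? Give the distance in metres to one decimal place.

40.6 m

For a point source L₁ − L₂ = 20·log₁₀(r₂/r₁), so r₂ = r₁·10^((L₁−L₂)/20).
r₂ = 8.1·10^((83−69)/20) = 8.1·10^(14.0/20) = 40.60 m.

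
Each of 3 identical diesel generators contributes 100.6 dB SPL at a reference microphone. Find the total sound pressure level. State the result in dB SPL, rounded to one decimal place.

105.4 dB SPL

L_total = L₁ + 10·log₁₀ N for N identical incoherent sources.
L_total = 100.6 + 10·log₁₀(3) = 100.6 + 4.771 = 105.37 dB SPL.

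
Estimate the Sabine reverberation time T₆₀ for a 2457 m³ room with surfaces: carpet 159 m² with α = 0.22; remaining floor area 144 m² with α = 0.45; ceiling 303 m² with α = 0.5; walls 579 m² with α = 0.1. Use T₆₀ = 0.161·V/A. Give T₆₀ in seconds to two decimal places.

1.28 s

Summing Sᵢαᵢ: 159·0.22 + 144·0.45 + 303·0.5 + 579·0.1 = 309.18 m².
T₆₀ = 0.161·V/A = 0.161·2457/309.18 = 1.279 s.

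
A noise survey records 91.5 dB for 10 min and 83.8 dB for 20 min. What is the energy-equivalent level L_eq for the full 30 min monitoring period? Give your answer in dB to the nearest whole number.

Weight each interval's intensity by its duration and average over T = 30 min:
Σ tᵢ·10^(Lᵢ/10) = 10·10^(91.5/10) + 20·10^(83.8/10) = 1.892e+10.
L_eq = 10·log₁₀(1.892e+10/30) = 88.00 dB.

88 dB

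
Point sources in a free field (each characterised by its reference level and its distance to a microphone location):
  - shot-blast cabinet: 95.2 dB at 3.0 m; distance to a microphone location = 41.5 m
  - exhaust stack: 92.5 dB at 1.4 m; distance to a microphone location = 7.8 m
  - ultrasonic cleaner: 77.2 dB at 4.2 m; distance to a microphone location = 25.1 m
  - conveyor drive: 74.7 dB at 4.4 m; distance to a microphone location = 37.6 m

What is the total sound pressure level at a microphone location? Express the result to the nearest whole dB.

Apply inverse-square spreading to bring every level to the receiver, then sum 10^(L/10).
shot-blast cabinet: 95.2 − 20·log₁₀(41.5/3.0) = 95.2 − 22.82 = 72.38 dB.
exhaust stack: 92.5 − 20·log₁₀(7.8/1.4) = 92.5 − 14.92 = 77.58 dB.
ultrasonic cleaner: 77.2 − 20·log₁₀(25.1/4.2) = 77.2 − 15.53 = 61.67 dB.
conveyor drive: 74.7 − 20·log₁₀(37.6/4.4) = 74.7 − 18.63 = 56.07 dB.
Σ 10^(L/10) = 7.647e+07 → L_total = 10·log₁₀(7.647e+07) = 78.83 dB.

79 dB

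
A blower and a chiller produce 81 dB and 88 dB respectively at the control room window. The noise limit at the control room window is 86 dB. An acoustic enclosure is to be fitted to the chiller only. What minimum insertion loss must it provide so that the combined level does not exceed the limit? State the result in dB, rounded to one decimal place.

3.7 dB

Fixed contribution from the other source: Σ 10^(L/10) = 10^(81/10) = 1.259e+08 (81.00 dB).
To meet 86 dB overall, the treated chiller may contribute at most 10^(86/10) − 1.259e+08 = 2.722e+08, i.e. 84.35 dB.
So the chiller must be reduced from 88 to 84.35 dB: IL = 3.65 dB.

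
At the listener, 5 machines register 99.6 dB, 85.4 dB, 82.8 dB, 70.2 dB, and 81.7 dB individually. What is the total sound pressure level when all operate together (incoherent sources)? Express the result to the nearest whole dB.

100 dB

Incoherent sources combine by intensity addition: L_total = 10·log₁₀(Σ 10^(L_i/10)).
Σ 10^(L/10) = 10^(99.6/10) + 10^(85.4/10) + 10^(82.8/10) + 10^(70.2/10) + 10^(81.7/10) = 9.816e+09.
L_total = 10·log₁₀(9.816e+09) = 99.92 dB.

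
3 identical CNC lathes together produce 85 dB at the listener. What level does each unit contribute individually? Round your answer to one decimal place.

For N identical incoherent sources L_total = L₁ + 10·log₁₀ N, so L₁ = 85 − 10·log₁₀(3) = 85 − 4.771.

80.2 dB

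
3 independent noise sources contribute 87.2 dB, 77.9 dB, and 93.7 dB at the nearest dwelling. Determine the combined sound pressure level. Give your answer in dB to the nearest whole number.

For uncorrelated sources the intensities add, so convert each level to linear form, sum, and take 10·log₁₀ of the total.
Σ 10^(L/10) = 10^(87.2/10) + 10^(77.9/10) + 10^(93.7/10) = 2.931e+09.
L_total = 10·log₁₀(2.931e+09) = 94.67 dB.

95 dB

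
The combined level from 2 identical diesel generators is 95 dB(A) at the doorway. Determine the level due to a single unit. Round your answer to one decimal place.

92.0 dB(A)

2 equal contributions raise the level by 10·log₁₀ 2 = 3.010 dB, so each unit alone gives 95 − 3.010.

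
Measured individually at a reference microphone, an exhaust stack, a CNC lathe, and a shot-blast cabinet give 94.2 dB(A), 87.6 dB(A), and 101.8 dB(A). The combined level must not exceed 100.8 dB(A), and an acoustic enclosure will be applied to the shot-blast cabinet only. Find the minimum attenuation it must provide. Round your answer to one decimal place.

2.3 dB

Fixed contribution from the other sources: Σ 10^(L/10) = 10^(94.2/10) + 10^(87.6/10) = 3.206e+09 (95.06 dB(A)).
To meet 100.8 dB(A) overall, the treated shot-blast cabinet may contribute at most 10^(100.8/10) − 3.206e+09 = 8.817e+09, i.e. 99.45 dB(A).
So the shot-blast cabinet must be reduced from 101.8 to 99.45 dB(A): IL = 2.35 dB.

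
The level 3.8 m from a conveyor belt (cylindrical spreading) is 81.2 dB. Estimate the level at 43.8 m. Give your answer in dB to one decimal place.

For a line source, L₂ = L₁ − 10·log₁₀(r₂/r₁).
L₂ = 81.2 − 10·log₁₀(43.8/3.8) = 81.2 − 10.617 = 70.58 dB.

70.6 dB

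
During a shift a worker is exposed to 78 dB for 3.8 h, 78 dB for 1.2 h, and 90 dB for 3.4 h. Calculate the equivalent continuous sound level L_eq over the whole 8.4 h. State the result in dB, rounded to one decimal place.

The energy average is taken in the linear domain: L_eq = 10·log₁₀[(Σ tᵢ·10^(Lᵢ/10))/T], T = 8.4 h.
Σ tᵢ·10^(Lᵢ/10) = 3.8·10^(78/10) + 1.2·10^(78/10) + 3.4·10^(90/10) = 3.715e+09.
L_eq = 10·log₁₀(3.715e+09/8.4) = 86.46 dB.

86.5 dB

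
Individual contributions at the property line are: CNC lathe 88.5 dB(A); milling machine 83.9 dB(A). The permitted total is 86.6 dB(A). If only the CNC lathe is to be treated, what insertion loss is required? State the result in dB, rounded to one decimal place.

Everything except the CNC lathe sums to 10^(83.9/10) = 2.455e+08 in linear terms, 83.90 dB(A).
To meet 86.6 dB(A) overall, the treated CNC lathe may contribute at most 10^(86.6/10) − 2.455e+08 = 2.116e+08, i.e. 83.26 dB(A).
Required insertion loss = 88.5 − 83.26 = 5.24 dB.

5.2 dB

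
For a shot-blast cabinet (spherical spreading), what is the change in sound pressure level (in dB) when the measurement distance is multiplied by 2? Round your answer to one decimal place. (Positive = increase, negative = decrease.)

A point source loses 6 dB per doubling of distance; generally ΔL = −20·log₁₀(r₂/r₁).
ΔL = −20·log₁₀(2) = -6.02 dB.

-6.0 dB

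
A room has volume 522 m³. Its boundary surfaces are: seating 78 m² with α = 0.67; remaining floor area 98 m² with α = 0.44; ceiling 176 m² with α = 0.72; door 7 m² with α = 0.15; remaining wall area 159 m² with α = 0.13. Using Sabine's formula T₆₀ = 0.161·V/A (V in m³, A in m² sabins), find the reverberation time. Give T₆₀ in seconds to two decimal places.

A = Σ Sᵢαᵢ = 78·0.67 + 98·0.44 + 176·0.72 + 7·0.15 + 159·0.13 = 243.82 m².
T₆₀ = 0.161 × 522 / 243.82 = 0.345 s.

0.34 s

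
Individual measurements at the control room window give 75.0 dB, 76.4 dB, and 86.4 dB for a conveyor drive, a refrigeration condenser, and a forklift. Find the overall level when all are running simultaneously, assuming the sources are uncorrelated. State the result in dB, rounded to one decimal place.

87.1 dB

For uncorrelated sources the intensities add, so convert each level to linear form, sum, and take 10·log₁₀ of the total.
Σ 10^(L/10) = 10^(75.0/10) + 10^(76.4/10) + 10^(86.4/10) = 5.118e+08.
L_total = 10·log₁₀(5.118e+08) = 87.09 dB.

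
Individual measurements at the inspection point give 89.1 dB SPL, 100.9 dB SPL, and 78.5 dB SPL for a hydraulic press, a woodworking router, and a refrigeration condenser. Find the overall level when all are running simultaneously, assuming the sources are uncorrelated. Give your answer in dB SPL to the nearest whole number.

101 dB SPL

Incoherent sources combine by intensity addition: L_total = 10·log₁₀(Σ 10^(L_i/10)).
Σ 10^(L/10) = 10^(89.1/10) + 10^(100.9/10) + 10^(78.5/10) = 1.319e+10.
L_total = 10·log₁₀(1.319e+10) = 101.20 dB SPL.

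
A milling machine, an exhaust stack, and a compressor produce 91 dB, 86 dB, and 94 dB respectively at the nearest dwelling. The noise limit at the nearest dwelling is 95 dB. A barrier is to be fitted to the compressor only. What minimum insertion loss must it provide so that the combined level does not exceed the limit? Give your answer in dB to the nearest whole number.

2 dB

The untreated sources together contribute 10^(91/10) + 10^(86/10) = 1.657e+09, i.e. 92.19 dB.
To meet 95 dB overall, the treated compressor may contribute at most 10^(95/10) − 1.657e+09 = 1.505e+09, i.e. 91.78 dB.
Required insertion loss = 94 − 91.78 = 2.22 dB.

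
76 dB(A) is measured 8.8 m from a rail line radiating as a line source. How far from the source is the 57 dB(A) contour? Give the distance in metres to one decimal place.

699.0 m

Line-source spreading drops the level by 10·log₁₀(r₂/r₁); inverting, r₂/r₁ = 10^(ΔL/10).
r₂ = 8.8·10^((76−57)/10) = 8.8·10^(19.0/10) = 699.01 m.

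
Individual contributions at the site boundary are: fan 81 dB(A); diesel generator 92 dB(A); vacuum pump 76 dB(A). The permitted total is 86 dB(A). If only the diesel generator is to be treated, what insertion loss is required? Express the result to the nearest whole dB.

8 dB

Fixed contribution from the other sources: Σ 10^(L/10) = 10^(81/10) + 10^(76/10) = 1.657e+08 (82.19 dB(A)).
The limit corresponds to 10^(86/10) = 3.981e+08; subtracting the fixed part leaves 2.324e+08 for the diesel generator, i.e. 83.66 dB(A).
Required insertion loss = 92 − 83.66 = 8.34 dB.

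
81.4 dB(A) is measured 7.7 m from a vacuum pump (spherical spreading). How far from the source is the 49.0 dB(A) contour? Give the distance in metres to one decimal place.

The 32.4 dB drop corresponds to a distance ratio of 10^(32.4/20) for a point source.
r₂ = 7.7·10^((81.4−49.0)/20) = 7.7·10^(32.4/20) = 320.99 m.

321.0 m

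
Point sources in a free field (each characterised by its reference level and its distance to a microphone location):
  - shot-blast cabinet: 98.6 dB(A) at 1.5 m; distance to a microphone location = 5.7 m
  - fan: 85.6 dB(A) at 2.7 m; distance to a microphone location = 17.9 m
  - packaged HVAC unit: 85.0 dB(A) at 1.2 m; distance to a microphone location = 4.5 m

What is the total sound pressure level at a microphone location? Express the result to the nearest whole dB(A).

Apply inverse-square spreading to bring every level to the receiver, then sum 10^(L/10).
shot-blast cabinet: 98.6 − 20·log₁₀(5.7/1.5) = 98.6 − 11.60 = 87.00 dB(A).
fan: 85.6 − 20·log₁₀(17.9/2.7) = 85.6 − 16.43 = 69.17 dB(A).
packaged HVAC unit: 85.0 − 20·log₁₀(4.5/1.2) = 85.0 − 11.48 = 73.52 dB(A).
Σ 10^(L/10) = 5.324e+08 → L_total = 10·log₁₀(5.324e+08) = 87.26 dB(A).

87 dB(A)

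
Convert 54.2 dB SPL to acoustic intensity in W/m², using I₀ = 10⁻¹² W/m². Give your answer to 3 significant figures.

I = I₀·10^(L/10) = 10⁻¹² × 10^(54.2/10) = 10^(-6.580).

2.63e-07 W/m²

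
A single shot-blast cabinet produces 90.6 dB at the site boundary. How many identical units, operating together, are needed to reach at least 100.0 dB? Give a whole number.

9

N identical sources give L₁ + 10·log₁₀ N, so require 10·log₁₀ N ≥ 100.0 − 90.6 = 9.4 dB.
N ≥ 10^(9.4/10) = 8.710, so N = 9.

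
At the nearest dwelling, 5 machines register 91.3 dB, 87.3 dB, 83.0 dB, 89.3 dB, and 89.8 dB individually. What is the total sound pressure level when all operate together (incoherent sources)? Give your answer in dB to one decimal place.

95.9 dB

For uncorrelated sources the intensities add, so convert each level to linear form, sum, and take 10·log₁₀ of the total.
Σ 10^(L/10) = 10^(91.3/10) + 10^(87.3/10) + 10^(83.0/10) + 10^(89.3/10) + 10^(89.8/10) = 3.892e+09.
L_total = 10·log₁₀(3.892e+09) = 95.90 dB.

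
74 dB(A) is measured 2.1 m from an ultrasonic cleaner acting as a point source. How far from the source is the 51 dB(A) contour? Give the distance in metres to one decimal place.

The 23.0 dB drop corresponds to a distance ratio of 10^(23.0/20) for a point source.
r₂ = 2.1·10^((74−51)/20) = 2.1·10^(23.0/20) = 29.66 m.

29.7 m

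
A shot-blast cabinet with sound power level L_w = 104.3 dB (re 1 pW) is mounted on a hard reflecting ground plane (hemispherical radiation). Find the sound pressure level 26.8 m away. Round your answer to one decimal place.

The power spreads over a hemisphere of area 2π·r², so L_p = L_w − 10·log₁₀(2π·r²).
2π·r² = 4513 m², 10·log₁₀ of that is 36.544 dB.
L_p = 104.3 − 36.544 = 67.76 dB.

67.8 dB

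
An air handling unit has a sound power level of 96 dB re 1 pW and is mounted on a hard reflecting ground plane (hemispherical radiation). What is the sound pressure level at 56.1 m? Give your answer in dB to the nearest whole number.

Free-field hemispherical radiation: L_p = L_w − 10·log₁₀(2π·r²), r = 56.1 m.
2π·r² = 1.977e+04 m², 10·log₁₀ of that is 42.961 dB.
L_p = 96 − 42.961 = 53.04 dB.

53 dB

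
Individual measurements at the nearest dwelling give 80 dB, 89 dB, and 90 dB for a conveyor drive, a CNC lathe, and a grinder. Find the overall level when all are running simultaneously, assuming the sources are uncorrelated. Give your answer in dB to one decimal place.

Incoherent sources combine by intensity addition: L_total = 10·log₁₀(Σ 10^(L_i/10)).
Σ 10^(L/10) = 10^(80/10) + 10^(89/10) + 10^(90/10) = 1.894e+09.
L_total = 10·log₁₀(1.894e+09) = 92.77 dB.

92.8 dB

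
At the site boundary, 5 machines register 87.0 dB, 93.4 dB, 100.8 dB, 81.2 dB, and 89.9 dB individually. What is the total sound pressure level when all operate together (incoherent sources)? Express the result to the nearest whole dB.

Incoherent sources combine by intensity addition: L_total = 10·log₁₀(Σ 10^(L_i/10)).
Σ 10^(L/10) = 10^(87.0/10) + 10^(93.4/10) + 10^(100.8/10) + 10^(81.2/10) + 10^(89.9/10) = 1.582e+10.
L_total = 10·log₁₀(1.582e+10) = 101.99 dB.

102 dB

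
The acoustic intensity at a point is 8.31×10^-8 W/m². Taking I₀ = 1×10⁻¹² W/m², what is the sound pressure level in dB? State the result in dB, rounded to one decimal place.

49.2 dB

Dividing by I₀ shifts the exponent by 12: I/I₀ = 8.31×10^4.
L = 10·(0.9196 + 4) = 49.20 dB.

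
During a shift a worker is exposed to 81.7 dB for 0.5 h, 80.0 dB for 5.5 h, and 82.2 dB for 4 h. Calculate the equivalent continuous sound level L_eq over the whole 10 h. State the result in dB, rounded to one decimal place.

81.1 dB

L_eq = 10·log₁₀[(1/T)·Σ tᵢ·10^(Lᵢ/10)] with T = 10 h.
Σ tᵢ·10^(Lᵢ/10) = 0.5·10^(81.7/10) + 5.5·10^(80.0/10) + 4·10^(82.2/10) = 1.288e+09.
L_eq = 10·log₁₀(1.288e+09/10) = 81.10 dB.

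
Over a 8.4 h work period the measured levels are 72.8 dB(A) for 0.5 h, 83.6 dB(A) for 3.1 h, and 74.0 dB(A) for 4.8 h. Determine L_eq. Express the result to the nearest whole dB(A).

80 dB(A)

The energy average is taken in the linear domain: L_eq = 10·log₁₀[(Σ tᵢ·10^(Lᵢ/10))/T], T = 8.4 h.
Σ tᵢ·10^(Lᵢ/10) = 0.5·10^(72.8/10) + 3.1·10^(83.6/10) + 4.8·10^(74.0/10) = 8.403e+08.
L_eq = 10·log₁₀(8.403e+08/8.4) = 80.00 dB(A).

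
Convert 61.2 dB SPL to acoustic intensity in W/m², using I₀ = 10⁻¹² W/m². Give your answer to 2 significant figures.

L = 10·log₁₀(I/I₀) ⇒ I = I₀·10^(L/10) = 10⁻¹² × 10^6.12.

1.3e-06 W/m²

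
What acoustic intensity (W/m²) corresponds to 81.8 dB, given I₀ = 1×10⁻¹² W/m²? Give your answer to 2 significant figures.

L = 10·log₁₀(I/I₀) ⇒ I = I₀·10^(L/10) = 10⁻¹² × 10^8.18.

0.00015 W/m²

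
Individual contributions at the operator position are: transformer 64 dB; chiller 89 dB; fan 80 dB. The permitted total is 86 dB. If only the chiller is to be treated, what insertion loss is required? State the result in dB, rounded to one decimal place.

4.3 dB

The untreated sources together contribute 10^(64/10) + 10^(80/10) = 1.025e+08, i.e. 80.11 dB.
The limit corresponds to 10^(86/10) = 3.981e+08; subtracting the fixed part leaves 2.956e+08 for the chiller, i.e. 84.71 dB.
Required insertion loss = 89 − 84.71 = 4.29 dB.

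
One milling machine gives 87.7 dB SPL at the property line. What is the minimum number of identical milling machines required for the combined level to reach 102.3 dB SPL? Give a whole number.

29

Need L₁ + 10·log₁₀ N ≥ 102.3, i.e. log₁₀ N ≥ 1.46.
N ≥ 10^(14.6/10) = 28.840, so N = 29.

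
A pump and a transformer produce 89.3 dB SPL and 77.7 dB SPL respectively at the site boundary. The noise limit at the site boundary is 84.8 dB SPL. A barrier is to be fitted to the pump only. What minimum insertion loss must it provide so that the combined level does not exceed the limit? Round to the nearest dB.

Fixed contribution from the other source: Σ 10^(L/10) = 10^(77.7/10) = 5.888e+07 (77.70 dB SPL).
The limit corresponds to 10^(84.8/10) = 3.020e+08; subtracting the fixed part leaves 2.431e+08 for the pump, i.e. 83.86 dB SPL.
Required insertion loss = 89.3 − 83.86 = 5.44 dB.

5 dB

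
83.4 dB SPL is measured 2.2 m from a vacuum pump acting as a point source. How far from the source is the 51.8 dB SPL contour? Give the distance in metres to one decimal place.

83.6 m

Point-source spreading drops the level by 20·log₁₀(r₂/r₁); inverting, r₂/r₁ = 10^(ΔL/20).
r₂ = 2.2·10^((83.4−51.8)/20) = 2.2·10^(31.6/20) = 83.64 m.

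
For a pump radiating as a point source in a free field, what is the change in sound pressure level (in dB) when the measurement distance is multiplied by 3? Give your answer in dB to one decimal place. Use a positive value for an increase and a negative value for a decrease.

A point source loses 6 dB per doubling of distance; generally ΔL = −20·log₁₀(r₂/r₁).
ΔL = −20·log₁₀(3) = -9.54 dB.

-9.5 dB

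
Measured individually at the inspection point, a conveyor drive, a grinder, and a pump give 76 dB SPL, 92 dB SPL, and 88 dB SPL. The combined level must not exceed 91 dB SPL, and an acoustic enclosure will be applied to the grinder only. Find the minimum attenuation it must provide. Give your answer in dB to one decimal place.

4.3 dB

Everything except the grinder sums to 10^(76/10) + 10^(88/10) = 6.708e+08 in linear terms, 88.27 dB SPL.
To meet 91 dB SPL overall, the treated grinder may contribute at most 10^(91/10) − 6.708e+08 = 5.882e+08, i.e. 87.69 dB SPL.
So the grinder must be reduced from 92 to 87.69 dB SPL: IL = 4.31 dB.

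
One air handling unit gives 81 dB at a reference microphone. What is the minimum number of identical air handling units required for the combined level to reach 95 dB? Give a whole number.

The shortfall is 95 − 81 = 14.0 dB, and N units add 10·log₁₀ N, so need 10·log₁₀ N ≥ 14.0.
N ≥ 10^(14.0/10) = 25.119, so N = 26.

26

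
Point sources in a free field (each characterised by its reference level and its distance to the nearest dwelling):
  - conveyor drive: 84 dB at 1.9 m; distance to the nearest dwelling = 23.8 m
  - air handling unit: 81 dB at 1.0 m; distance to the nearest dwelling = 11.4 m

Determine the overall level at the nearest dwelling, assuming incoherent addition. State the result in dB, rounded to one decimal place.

Propagate each source to the receiver with L = L_ref − 20·log₁₀(r/r_ref), then add intensities.
conveyor drive: 84 − 20·log₁₀(23.8/1.9) = 84 − 21.96 = 62.04 dB.
air handling unit: 81 − 20·log₁₀(11.4/1.0) = 81 − 21.14 = 59.86 dB.
Σ 10^(L/10) = 2.570e+06 → L_total = 10·log₁₀(2.570e+06) = 64.10 dB.

64.1 dB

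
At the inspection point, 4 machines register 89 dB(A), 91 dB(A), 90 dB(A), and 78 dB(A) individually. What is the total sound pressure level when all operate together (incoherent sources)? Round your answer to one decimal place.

Incoherent sources combine by intensity addition: L_total = 10·log₁₀(Σ 10^(L_i/10)).
Σ 10^(L/10) = 10^(89/10) + 10^(91/10) + 10^(90/10) + 10^(78/10) = 3.116e+09.
L_total = 10·log₁₀(3.116e+09) = 94.94 dB(A).

94.9 dB(A)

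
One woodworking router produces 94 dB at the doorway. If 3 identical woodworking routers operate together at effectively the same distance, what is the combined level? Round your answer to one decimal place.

98.8 dB

N identical incoherent sources raise the level by 10·log₁₀ N.
L_total = 94 + 10·log₁₀(3) = 94 + 4.771 = 98.77 dB.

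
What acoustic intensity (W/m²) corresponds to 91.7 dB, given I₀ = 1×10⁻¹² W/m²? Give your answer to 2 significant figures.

0.0015 W/m²

L = 10·log₁₀(I/I₀) ⇒ I = I₀·10^(L/10) = 10⁻¹² × 10^9.17.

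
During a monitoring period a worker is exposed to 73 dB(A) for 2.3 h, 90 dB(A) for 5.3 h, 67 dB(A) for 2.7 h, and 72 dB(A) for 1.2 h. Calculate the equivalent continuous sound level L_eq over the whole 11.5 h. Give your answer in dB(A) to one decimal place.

Weight each interval's intensity by its duration and average over T = 11.5 h:
Σ tᵢ·10^(Lᵢ/10) = 2.3·10^(73/10) + 5.3·10^(90/10) + 2.7·10^(67/10) + 1.2·10^(72/10) = 5.378e+09.
L_eq = 10·log₁₀(5.378e+09/11.5) = 86.70 dB(A).

86.7 dB(A)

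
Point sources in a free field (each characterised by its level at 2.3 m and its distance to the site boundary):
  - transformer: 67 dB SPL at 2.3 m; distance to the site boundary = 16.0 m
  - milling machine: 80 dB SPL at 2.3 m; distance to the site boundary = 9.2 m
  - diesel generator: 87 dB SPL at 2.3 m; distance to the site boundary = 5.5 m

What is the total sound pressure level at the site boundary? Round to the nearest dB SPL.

Apply inverse-square spreading to bring every level to the receiver, then sum 10^(L/10).
transformer: 67 − 20·log₁₀(16.0/2.3) = 67 − 16.85 = 50.15 dB SPL.
milling machine: 80 − 20·log₁₀(9.2/2.3) = 80 − 12.04 = 67.96 dB SPL.
diesel generator: 87 − 20·log₁₀(5.5/2.3) = 87 − 7.57 = 79.43 dB SPL.
Σ 10^(L/10) = 9.400e+07 → L_total = 10·log₁₀(9.400e+07) = 79.73 dB SPL.

80 dB SPL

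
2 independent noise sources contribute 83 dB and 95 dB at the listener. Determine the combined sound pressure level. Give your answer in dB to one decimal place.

Incoherent sources combine by intensity addition: L_total = 10·log₁₀(Σ 10^(L_i/10)).
Σ 10^(L/10) = 10^(83/10) + 10^(95/10) = 3.362e+09.
L_total = 10·log₁₀(3.362e+09) = 95.27 dB.

95.3 dB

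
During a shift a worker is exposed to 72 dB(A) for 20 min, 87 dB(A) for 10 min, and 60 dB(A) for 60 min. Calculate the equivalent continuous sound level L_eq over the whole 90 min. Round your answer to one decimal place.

77.8 dB(A)

L_eq = 10·log₁₀[(1/T)·Σ tᵢ·10^(Lᵢ/10)] with T = 90 min.
Σ tᵢ·10^(Lᵢ/10) = 20·10^(72/10) + 10·10^(87/10) + 60·10^(60/10) = 5.389e+09.
L_eq = 10·log₁₀(5.389e+09/90) = 77.77 dB(A).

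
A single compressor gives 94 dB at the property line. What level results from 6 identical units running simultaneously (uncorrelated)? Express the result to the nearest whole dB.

102 dB

L_total = L₁ + 10·log₁₀ N for N identical incoherent sources.
L_total = 94 + 10·log₁₀(6) = 94 + 7.782 = 101.78 dB.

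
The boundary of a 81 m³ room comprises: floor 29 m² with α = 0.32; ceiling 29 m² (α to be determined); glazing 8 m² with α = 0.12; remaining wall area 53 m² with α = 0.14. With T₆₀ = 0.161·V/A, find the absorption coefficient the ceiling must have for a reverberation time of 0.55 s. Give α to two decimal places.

Required total absorption A = 0.161·81/0.55 = 23.71 m².
Absorption from the other surfaces = 29·0.32 + 8·0.12 + 53·0.14 = 17.66 m², so the ceiling must supply 6.05 m² over 29 m².
α = 6.05/29 = 0.209.

0.21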